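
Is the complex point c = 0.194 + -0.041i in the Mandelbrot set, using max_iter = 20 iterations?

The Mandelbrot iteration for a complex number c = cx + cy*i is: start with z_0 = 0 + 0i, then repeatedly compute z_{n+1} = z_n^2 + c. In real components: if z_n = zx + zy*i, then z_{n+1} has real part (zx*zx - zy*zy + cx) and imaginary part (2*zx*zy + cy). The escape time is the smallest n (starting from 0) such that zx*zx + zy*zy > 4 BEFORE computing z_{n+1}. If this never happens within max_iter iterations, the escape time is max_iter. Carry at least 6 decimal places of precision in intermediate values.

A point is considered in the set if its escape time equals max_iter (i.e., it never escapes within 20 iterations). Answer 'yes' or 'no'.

Answer: yes

Derivation:
z_0 = 0 + 0i, c = 0.1940 + -0.0410i
Iter 1: z = 0.1940 + -0.0410i, |z|^2 = 0.0393
Iter 2: z = 0.2300 + -0.0569i, |z|^2 = 0.0561
Iter 3: z = 0.2436 + -0.0672i, |z|^2 = 0.0639
Iter 4: z = 0.2488 + -0.0737i, |z|^2 = 0.0674
Iter 5: z = 0.2505 + -0.0777i, |z|^2 = 0.0688
Iter 6: z = 0.2507 + -0.0799i, |z|^2 = 0.0692
Iter 7: z = 0.2505 + -0.0811i, |z|^2 = 0.0693
Iter 8: z = 0.2502 + -0.0816i, |z|^2 = 0.0692
Iter 9: z = 0.2499 + -0.0818i, |z|^2 = 0.0692
Iter 10: z = 0.2498 + -0.0819i, |z|^2 = 0.0691
Iter 11: z = 0.2497 + -0.0819i, |z|^2 = 0.0690
Iter 12: z = 0.2496 + -0.0819i, |z|^2 = 0.0690
Iter 13: z = 0.2496 + -0.0819i, |z|^2 = 0.0690
Iter 14: z = 0.2496 + -0.0819i, |z|^2 = 0.0690
Iter 15: z = 0.2496 + -0.0819i, |z|^2 = 0.0690
Iter 16: z = 0.2496 + -0.0819i, |z|^2 = 0.0690
Iter 17: z = 0.2496 + -0.0819i, |z|^2 = 0.0690
Iter 18: z = 0.2496 + -0.0819i, |z|^2 = 0.0690
Iter 19: z = 0.2496 + -0.0819i, |z|^2 = 0.0690
Did not escape in 20 iterations → in set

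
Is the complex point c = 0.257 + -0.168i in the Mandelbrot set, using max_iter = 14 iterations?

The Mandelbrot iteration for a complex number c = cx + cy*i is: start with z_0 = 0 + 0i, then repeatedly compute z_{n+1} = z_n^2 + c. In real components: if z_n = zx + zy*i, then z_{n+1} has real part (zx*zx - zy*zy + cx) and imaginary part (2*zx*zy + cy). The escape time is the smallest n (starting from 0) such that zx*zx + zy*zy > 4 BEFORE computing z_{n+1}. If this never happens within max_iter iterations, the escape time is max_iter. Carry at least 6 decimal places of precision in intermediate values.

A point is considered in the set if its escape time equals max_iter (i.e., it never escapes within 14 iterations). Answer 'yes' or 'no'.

Answer: yes

Derivation:
z_0 = 0 + 0i, c = 0.2570 + -0.1680i
Iter 1: z = 0.2570 + -0.1680i, |z|^2 = 0.0943
Iter 2: z = 0.2948 + -0.2544i, |z|^2 = 0.1516
Iter 3: z = 0.2792 + -0.3180i, |z|^2 = 0.1791
Iter 4: z = 0.2339 + -0.3456i, |z|^2 = 0.1741
Iter 5: z = 0.1923 + -0.3296i, |z|^2 = 0.1456
Iter 6: z = 0.1853 + -0.2948i, |z|^2 = 0.1212
Iter 7: z = 0.2045 + -0.2772i, |z|^2 = 0.1187
Iter 8: z = 0.2219 + -0.2814i, |z|^2 = 0.1284
Iter 9: z = 0.2271 + -0.2929i, |z|^2 = 0.1374
Iter 10: z = 0.2228 + -0.3010i, |z|^2 = 0.1402
Iter 11: z = 0.2160 + -0.3021i, |z|^2 = 0.1379
Iter 12: z = 0.2124 + -0.2985i, |z|^2 = 0.1342
Iter 13: z = 0.2130 + -0.2948i, |z|^2 = 0.1323
Did not escape in 14 iterations → in set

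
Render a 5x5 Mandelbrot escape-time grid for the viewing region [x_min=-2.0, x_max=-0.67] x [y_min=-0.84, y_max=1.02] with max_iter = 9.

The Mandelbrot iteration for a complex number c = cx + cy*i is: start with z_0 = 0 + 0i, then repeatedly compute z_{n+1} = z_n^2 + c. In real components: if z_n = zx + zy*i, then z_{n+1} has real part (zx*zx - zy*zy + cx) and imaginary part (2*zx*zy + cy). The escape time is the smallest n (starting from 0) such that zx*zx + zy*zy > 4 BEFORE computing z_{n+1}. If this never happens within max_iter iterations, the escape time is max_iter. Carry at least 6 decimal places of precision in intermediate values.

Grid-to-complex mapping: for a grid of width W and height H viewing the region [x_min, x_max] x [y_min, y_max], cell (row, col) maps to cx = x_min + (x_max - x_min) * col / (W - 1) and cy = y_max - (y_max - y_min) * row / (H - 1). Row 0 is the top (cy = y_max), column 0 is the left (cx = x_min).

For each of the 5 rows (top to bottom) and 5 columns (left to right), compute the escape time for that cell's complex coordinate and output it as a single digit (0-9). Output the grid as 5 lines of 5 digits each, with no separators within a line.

(row=0, col=0): c = -2.0000 + 1.0200i → escape time 1
(row=0, col=1): c = -1.6675 + 1.0200i → escape time 2
(row=0, col=2): c = -1.3350 + 1.0200i → escape time 3
(row=0, col=3): c = -1.0025 + 1.0200i → escape time 3
(row=0, col=4): c = -0.6700 + 1.0200i → escape time 3
(row=1, col=0): c = -2.0000 + 0.5550i → escape time 1
(row=1, col=1): c = -1.6675 + 0.5550i → escape time 3
(row=1, col=2): c = -1.3350 + 0.5550i → escape time 3
(row=1, col=3): c = -1.0025 + 0.5550i → escape time 5
(row=1, col=4): c = -0.6700 + 0.5550i → escape time 7
(row=2, col=0): c = -2.0000 + 0.0900i → escape time 1
(row=2, col=1): c = -1.6675 + 0.0900i → escape time 6
(row=2, col=2): c = -1.3350 + 0.0900i → escape time 9
(row=2, col=3): c = -1.0025 + 0.0900i → escape time 9
(row=2, col=4): c = -0.6700 + 0.0900i → escape time 9
(row=3, col=0): c = -2.0000 + -0.3750i → escape time 1
(row=3, col=1): c = -1.6675 + -0.3750i → escape time 4
(row=3, col=2): c = -1.3350 + -0.3750i → escape time 6
(row=3, col=3): c = -1.0025 + -0.3750i → escape time 8
(row=3, col=4): c = -0.6700 + -0.3750i → escape time 9
(row=4, col=0): c = -2.0000 + -0.8400i → escape time 1
(row=4, col=1): c = -1.6675 + -0.8400i → escape time 2
(row=4, col=2): c = -1.3350 + -0.8400i → escape time 3
(row=4, col=3): c = -1.0025 + -0.8400i → escape time 3
(row=4, col=4): c = -0.6700 + -0.8400i → escape time 4

Answer: 12333
13357
16999
14689
12334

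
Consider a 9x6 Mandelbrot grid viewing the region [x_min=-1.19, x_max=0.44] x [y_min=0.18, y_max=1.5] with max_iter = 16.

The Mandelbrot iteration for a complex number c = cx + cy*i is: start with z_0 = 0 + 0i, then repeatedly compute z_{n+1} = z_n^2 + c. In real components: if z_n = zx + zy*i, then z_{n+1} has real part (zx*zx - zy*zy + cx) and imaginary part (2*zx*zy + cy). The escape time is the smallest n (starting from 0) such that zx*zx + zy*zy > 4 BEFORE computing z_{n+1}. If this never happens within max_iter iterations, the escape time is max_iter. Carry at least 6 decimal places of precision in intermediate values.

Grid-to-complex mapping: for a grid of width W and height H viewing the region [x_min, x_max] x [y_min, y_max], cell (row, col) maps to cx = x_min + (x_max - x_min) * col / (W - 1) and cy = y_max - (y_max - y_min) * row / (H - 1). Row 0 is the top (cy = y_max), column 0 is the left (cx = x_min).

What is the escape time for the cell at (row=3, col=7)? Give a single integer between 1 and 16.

Answer: 6

Derivation:
z_0 = 0 + 0i, c = 0.2363 + 0.7080i
Iter 1: z = 0.2363 + 0.7080i, |z|^2 = 0.5571
Iter 2: z = -0.2092 + 1.0425i, |z|^2 = 1.1306
Iter 3: z = -0.8069 + 0.2718i, |z|^2 = 0.7249
Iter 4: z = 0.8134 + 0.2694i, |z|^2 = 0.7342
Iter 5: z = 0.8253 + 1.1462i, |z|^2 = 1.9949
Iter 6: z = -0.3965 + 2.5999i, |z|^2 = 6.9168
Escaped at iteration 6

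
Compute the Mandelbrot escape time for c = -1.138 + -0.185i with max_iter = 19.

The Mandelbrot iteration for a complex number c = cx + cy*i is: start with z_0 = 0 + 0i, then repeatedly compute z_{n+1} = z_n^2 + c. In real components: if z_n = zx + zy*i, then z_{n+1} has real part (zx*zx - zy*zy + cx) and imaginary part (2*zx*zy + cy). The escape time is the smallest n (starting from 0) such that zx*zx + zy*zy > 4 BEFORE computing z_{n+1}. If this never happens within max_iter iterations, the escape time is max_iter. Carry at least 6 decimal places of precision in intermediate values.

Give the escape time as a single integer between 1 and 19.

z_0 = 0 + 0i, c = -1.1380 + -0.1850i
Iter 1: z = -1.1380 + -0.1850i, |z|^2 = 1.3293
Iter 2: z = 0.1228 + 0.2361i, |z|^2 = 0.0708
Iter 3: z = -1.1786 + -0.1270i, |z|^2 = 1.4053
Iter 4: z = 0.2351 + 0.1144i, |z|^2 = 0.0683
Iter 5: z = -1.0958 + -0.1312i, |z|^2 = 1.2181
Iter 6: z = 0.0456 + 0.1026i, |z|^2 = 0.0126
Iter 7: z = -1.1464 + -0.1756i, |z|^2 = 1.3452
Iter 8: z = 0.1455 + 0.2177i, |z|^2 = 0.0686
Iter 9: z = -1.1642 + -0.1217i, |z|^2 = 1.3702
Iter 10: z = 0.2026 + 0.0983i, |z|^2 = 0.0507
Iter 11: z = -1.1066 + -0.1452i, |z|^2 = 1.2456
Iter 12: z = 0.0655 + 0.1363i, |z|^2 = 0.0229
Iter 13: z = -1.1523 + -0.1672i, |z|^2 = 1.3557
Iter 14: z = 0.1618 + 0.2002i, |z|^2 = 0.0663
Iter 15: z = -1.1519 + -0.1202i, |z|^2 = 1.3413
Iter 16: z = 0.1744 + 0.0919i, |z|^2 = 0.0389
Iter 17: z = -1.1160 + -0.1529i, |z|^2 = 1.2689
Iter 18: z = 0.0841 + 0.1564i, |z|^2 = 0.0315

Answer: 19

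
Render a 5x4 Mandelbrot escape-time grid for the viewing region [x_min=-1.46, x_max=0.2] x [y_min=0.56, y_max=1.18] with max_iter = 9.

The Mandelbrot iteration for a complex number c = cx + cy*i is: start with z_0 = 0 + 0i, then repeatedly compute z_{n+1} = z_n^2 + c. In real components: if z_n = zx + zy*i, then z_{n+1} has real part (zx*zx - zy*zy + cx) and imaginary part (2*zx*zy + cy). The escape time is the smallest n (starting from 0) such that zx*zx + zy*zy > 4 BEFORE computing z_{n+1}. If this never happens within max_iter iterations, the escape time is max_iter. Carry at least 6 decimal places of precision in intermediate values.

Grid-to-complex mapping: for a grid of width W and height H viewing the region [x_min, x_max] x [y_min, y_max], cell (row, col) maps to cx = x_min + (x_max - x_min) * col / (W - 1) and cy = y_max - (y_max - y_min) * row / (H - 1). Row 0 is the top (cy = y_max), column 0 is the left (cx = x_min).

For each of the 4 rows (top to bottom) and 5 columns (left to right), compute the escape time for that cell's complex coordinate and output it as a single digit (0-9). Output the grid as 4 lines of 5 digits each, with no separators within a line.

(row=0, col=0): c = -1.4600 + 1.1800i → escape time 2
(row=0, col=1): c = -1.0450 + 1.1800i → escape time 3
(row=0, col=2): c = -0.6300 + 1.1800i → escape time 3
(row=0, col=3): c = -0.2150 + 1.1800i → escape time 4
(row=0, col=4): c = 0.2000 + 1.1800i → escape time 2
(row=1, col=0): c = -1.4600 + 0.9733i → escape time 3
(row=1, col=1): c = -1.0450 + 0.9733i → escape time 3
(row=1, col=2): c = -0.6300 + 0.9733i → escape time 4
(row=1, col=3): c = -0.2150 + 0.9733i → escape time 7
(row=1, col=4): c = 0.2000 + 0.9733i → escape time 4
(row=2, col=0): c = -1.4600 + 0.7667i → escape time 3
(row=2, col=1): c = -1.0450 + 0.7667i → escape time 3
(row=2, col=2): c = -0.6300 + 0.7667i → escape time 5
(row=2, col=3): c = -0.2150 + 0.7667i → escape time 9
(row=2, col=4): c = 0.2000 + 0.7667i → escape time 5
(row=3, col=0): c = -1.4600 + 0.5600i → escape time 3
(row=3, col=1): c = -1.0450 + 0.5600i → escape time 5
(row=3, col=2): c = -0.6300 + 0.5600i → escape time 9
(row=3, col=3): c = -0.2150 + 0.5600i → escape time 9
(row=3, col=4): c = 0.2000 + 0.5600i → escape time 9

Answer: 23342
33474
33595
35999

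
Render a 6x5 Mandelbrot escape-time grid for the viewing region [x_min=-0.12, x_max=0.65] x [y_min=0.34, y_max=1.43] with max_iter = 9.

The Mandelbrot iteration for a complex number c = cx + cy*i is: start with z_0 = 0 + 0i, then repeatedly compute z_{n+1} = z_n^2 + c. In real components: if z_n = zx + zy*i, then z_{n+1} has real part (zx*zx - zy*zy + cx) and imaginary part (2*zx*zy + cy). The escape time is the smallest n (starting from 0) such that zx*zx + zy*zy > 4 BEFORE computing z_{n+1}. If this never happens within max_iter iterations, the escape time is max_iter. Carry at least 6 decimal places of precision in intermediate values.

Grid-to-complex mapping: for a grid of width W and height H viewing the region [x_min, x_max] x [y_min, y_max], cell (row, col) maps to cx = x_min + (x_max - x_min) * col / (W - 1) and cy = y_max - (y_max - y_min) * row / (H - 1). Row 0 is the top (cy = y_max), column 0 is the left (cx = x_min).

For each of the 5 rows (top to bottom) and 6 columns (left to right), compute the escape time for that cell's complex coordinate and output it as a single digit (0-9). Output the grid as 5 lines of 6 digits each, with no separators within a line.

Answer: 222222
433222
974432
999943
999963

Derivation:
(row=0, col=0): c = -0.1200 + 1.4300i → escape time 2
(row=0, col=1): c = 0.0340 + 1.4300i → escape time 2
(row=0, col=2): c = 0.1880 + 1.4300i → escape time 2
(row=0, col=3): c = 0.3420 + 1.4300i → escape time 2
(row=0, col=4): c = 0.4960 + 1.4300i → escape time 2
(row=0, col=5): c = 0.6500 + 1.4300i → escape time 2
(row=1, col=0): c = -0.1200 + 1.1575i → escape time 4
(row=1, col=1): c = 0.0340 + 1.1575i → escape time 3
(row=1, col=2): c = 0.1880 + 1.1575i → escape time 3
(row=1, col=3): c = 0.3420 + 1.1575i → escape time 2
(row=1, col=4): c = 0.4960 + 1.1575i → escape time 2
(row=1, col=5): c = 0.6500 + 1.1575i → escape time 2
(row=2, col=0): c = -0.1200 + 0.8850i → escape time 9
(row=2, col=1): c = 0.0340 + 0.8850i → escape time 7
(row=2, col=2): c = 0.1880 + 0.8850i → escape time 4
(row=2, col=3): c = 0.3420 + 0.8850i → escape time 4
(row=2, col=4): c = 0.4960 + 0.8850i → escape time 3
(row=2, col=5): c = 0.6500 + 0.8850i → escape time 2
(row=3, col=0): c = -0.1200 + 0.6125i → escape time 9
(row=3, col=1): c = 0.0340 + 0.6125i → escape time 9
(row=3, col=2): c = 0.1880 + 0.6125i → escape time 9
(row=3, col=3): c = 0.3420 + 0.6125i → escape time 9
(row=3, col=4): c = 0.4960 + 0.6125i → escape time 4
(row=3, col=5): c = 0.6500 + 0.6125i → escape time 3
(row=4, col=0): c = -0.1200 + 0.3400i → escape time 9
(row=4, col=1): c = 0.0340 + 0.3400i → escape time 9
(row=4, col=2): c = 0.1880 + 0.3400i → escape time 9
(row=4, col=3): c = 0.3420 + 0.3400i → escape time 9
(row=4, col=4): c = 0.4960 + 0.3400i → escape time 6
(row=4, col=5): c = 0.6500 + 0.3400i → escape time 3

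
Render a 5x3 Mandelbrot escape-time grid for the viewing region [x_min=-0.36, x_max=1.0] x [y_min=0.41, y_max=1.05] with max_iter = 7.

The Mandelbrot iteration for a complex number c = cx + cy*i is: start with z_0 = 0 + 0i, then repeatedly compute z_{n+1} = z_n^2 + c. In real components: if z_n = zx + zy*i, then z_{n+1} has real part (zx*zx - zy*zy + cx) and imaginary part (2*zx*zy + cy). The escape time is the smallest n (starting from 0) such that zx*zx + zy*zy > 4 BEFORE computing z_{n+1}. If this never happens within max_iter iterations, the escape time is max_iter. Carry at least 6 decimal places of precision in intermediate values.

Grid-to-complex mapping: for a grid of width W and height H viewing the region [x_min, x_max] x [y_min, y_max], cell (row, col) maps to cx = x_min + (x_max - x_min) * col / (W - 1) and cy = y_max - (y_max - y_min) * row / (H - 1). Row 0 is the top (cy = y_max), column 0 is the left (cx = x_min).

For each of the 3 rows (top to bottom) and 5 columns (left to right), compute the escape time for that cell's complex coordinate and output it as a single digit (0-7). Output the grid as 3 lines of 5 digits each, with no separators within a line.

Answer: 46322
77632
77732

Derivation:
(row=0, col=0): c = -0.3600 + 1.0500i → escape time 4
(row=0, col=1): c = -0.0200 + 1.0500i → escape time 6
(row=0, col=2): c = 0.3200 + 1.0500i → escape time 3
(row=0, col=3): c = 0.6600 + 1.0500i → escape time 2
(row=0, col=4): c = 1.0000 + 1.0500i → escape time 2
(row=1, col=0): c = -0.3600 + 0.7300i → escape time 7
(row=1, col=1): c = -0.0200 + 0.7300i → escape time 7
(row=1, col=2): c = 0.3200 + 0.7300i → escape time 6
(row=1, col=3): c = 0.6600 + 0.7300i → escape time 3
(row=1, col=4): c = 1.0000 + 0.7300i → escape time 2
(row=2, col=0): c = -0.3600 + 0.4100i → escape time 7
(row=2, col=1): c = -0.0200 + 0.4100i → escape time 7
(row=2, col=2): c = 0.3200 + 0.4100i → escape time 7
(row=2, col=3): c = 0.6600 + 0.4100i → escape time 3
(row=2, col=4): c = 1.0000 + 0.4100i → escape time 2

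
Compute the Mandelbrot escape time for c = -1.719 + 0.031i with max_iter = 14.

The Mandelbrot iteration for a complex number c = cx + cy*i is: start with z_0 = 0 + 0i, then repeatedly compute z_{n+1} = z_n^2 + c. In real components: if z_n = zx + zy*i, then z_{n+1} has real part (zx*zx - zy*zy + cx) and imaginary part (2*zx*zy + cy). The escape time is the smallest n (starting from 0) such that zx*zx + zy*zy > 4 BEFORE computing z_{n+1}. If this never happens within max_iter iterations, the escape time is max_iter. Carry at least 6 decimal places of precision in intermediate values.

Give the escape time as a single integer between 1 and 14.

Answer: 7

Derivation:
z_0 = 0 + 0i, c = -1.7190 + 0.0310i
Iter 1: z = -1.7190 + 0.0310i, |z|^2 = 2.9559
Iter 2: z = 1.2350 + -0.0756i, |z|^2 = 1.5309
Iter 3: z = -0.1995 + -0.1557i, |z|^2 = 0.0640
Iter 4: z = -1.7034 + 0.0931i, |z|^2 = 2.9104
Iter 5: z = 1.1740 + -0.2862i, |z|^2 = 1.4603
Iter 6: z = -0.4226 + -0.6411i, |z|^2 = 0.5895
Iter 7: z = -1.9514 + 0.5728i, |z|^2 = 4.1361
Escaped at iteration 7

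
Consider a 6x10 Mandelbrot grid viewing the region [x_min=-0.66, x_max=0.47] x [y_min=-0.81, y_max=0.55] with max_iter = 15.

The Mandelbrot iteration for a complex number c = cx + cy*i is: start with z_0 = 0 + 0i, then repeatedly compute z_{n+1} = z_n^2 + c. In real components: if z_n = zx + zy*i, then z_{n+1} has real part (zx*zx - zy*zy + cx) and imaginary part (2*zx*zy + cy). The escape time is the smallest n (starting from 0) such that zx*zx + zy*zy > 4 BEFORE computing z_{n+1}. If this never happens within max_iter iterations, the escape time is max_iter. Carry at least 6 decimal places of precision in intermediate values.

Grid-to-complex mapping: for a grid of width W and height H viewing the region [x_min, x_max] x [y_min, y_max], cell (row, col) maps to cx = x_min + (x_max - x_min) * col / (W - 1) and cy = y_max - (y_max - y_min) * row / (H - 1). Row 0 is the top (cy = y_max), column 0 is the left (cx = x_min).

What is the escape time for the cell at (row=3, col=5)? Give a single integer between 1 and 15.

Answer: 5

Derivation:
z_0 = 0 + 0i, c = 0.4700 + 0.0967i
Iter 1: z = 0.4700 + 0.0967i, |z|^2 = 0.2302
Iter 2: z = 0.6816 + 0.1875i, |z|^2 = 0.4997
Iter 3: z = 0.8993 + 0.3523i, |z|^2 = 0.9329
Iter 4: z = 1.1547 + 0.7303i, |z|^2 = 1.8668
Iter 5: z = 1.2700 + 1.7833i, |z|^2 = 4.7931
Escaped at iteration 5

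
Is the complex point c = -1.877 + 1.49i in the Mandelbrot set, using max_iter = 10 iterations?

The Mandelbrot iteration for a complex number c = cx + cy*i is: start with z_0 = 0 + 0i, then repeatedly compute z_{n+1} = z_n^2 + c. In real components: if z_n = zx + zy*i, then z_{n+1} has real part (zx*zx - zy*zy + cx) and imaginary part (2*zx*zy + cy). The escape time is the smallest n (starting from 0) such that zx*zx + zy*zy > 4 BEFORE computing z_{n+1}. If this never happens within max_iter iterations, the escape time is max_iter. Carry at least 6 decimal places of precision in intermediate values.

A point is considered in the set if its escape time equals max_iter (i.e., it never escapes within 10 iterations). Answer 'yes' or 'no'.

Answer: no

Derivation:
z_0 = 0 + 0i, c = -1.8770 + 1.4900i
Iter 1: z = -1.8770 + 1.4900i, |z|^2 = 5.7432
Escaped at iteration 1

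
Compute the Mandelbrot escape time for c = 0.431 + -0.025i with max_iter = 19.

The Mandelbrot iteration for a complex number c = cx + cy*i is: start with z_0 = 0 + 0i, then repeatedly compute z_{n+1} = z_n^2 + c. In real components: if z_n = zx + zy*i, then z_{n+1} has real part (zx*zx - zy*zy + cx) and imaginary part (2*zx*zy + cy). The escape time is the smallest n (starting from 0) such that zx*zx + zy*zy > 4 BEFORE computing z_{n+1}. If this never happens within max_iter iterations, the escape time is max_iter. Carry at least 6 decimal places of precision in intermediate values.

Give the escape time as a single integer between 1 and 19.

z_0 = 0 + 0i, c = 0.4310 + -0.0250i
Iter 1: z = 0.4310 + -0.0250i, |z|^2 = 0.1864
Iter 2: z = 0.6161 + -0.0466i, |z|^2 = 0.3818
Iter 3: z = 0.8085 + -0.0824i, |z|^2 = 0.6604
Iter 4: z = 1.0778 + -0.1582i, |z|^2 = 1.1867
Iter 5: z = 1.5677 + -0.3660i, |z|^2 = 2.5915
Iter 6: z = 2.7547 + -1.1724i, |z|^2 = 8.9628
Escaped at iteration 6

Answer: 6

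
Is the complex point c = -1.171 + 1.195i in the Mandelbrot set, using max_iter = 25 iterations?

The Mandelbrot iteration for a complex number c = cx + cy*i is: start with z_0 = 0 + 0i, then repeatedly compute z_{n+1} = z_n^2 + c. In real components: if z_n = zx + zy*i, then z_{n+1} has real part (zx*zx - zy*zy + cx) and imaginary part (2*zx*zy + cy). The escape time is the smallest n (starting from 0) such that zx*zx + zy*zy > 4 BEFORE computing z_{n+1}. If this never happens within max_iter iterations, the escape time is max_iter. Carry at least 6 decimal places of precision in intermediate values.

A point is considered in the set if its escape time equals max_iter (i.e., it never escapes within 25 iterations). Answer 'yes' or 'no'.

z_0 = 0 + 0i, c = -1.1710 + 1.1950i
Iter 1: z = -1.1710 + 1.1950i, |z|^2 = 2.7993
Iter 2: z = -1.2278 + -1.6037i, |z|^2 = 4.0793
Escaped at iteration 2

Answer: no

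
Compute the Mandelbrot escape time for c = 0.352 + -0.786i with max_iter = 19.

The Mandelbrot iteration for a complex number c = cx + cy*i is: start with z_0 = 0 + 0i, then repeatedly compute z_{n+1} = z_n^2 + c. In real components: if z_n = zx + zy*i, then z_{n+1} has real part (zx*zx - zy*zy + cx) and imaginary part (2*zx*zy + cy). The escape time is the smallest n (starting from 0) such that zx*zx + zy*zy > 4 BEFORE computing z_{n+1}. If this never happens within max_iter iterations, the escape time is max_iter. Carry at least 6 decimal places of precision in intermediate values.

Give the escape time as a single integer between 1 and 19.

Answer: 4

Derivation:
z_0 = 0 + 0i, c = 0.3520 + -0.7860i
Iter 1: z = 0.3520 + -0.7860i, |z|^2 = 0.7417
Iter 2: z = -0.1419 + -1.3393i, |z|^2 = 1.8140
Iter 3: z = -1.4217 + -0.4059i, |z|^2 = 2.1860
Iter 4: z = 2.2085 + 0.3682i, |z|^2 = 5.0130
Escaped at iteration 4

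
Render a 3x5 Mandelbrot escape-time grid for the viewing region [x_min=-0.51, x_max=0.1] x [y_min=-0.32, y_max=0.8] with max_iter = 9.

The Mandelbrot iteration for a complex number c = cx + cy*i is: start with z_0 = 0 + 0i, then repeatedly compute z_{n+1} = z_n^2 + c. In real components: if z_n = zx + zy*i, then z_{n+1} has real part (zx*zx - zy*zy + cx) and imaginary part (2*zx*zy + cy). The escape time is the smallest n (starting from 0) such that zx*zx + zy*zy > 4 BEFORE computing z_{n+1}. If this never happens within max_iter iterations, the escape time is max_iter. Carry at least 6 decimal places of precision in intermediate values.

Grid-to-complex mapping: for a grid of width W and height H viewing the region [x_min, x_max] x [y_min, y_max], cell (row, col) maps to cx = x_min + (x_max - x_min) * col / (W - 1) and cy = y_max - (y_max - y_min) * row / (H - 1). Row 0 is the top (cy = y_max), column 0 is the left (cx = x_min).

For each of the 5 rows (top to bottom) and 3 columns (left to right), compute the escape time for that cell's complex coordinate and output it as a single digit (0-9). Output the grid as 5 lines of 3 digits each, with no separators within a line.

Answer: 596
999
999
999
999

Derivation:
(row=0, col=0): c = -0.5100 + 0.8000i → escape time 5
(row=0, col=1): c = -0.2050 + 0.8000i → escape time 9
(row=0, col=2): c = 0.1000 + 0.8000i → escape time 6
(row=1, col=0): c = -0.5100 + 0.5200i → escape time 9
(row=1, col=1): c = -0.2050 + 0.5200i → escape time 9
(row=1, col=2): c = 0.1000 + 0.5200i → escape time 9
(row=2, col=0): c = -0.5100 + 0.2400i → escape time 9
(row=2, col=1): c = -0.2050 + 0.2400i → escape time 9
(row=2, col=2): c = 0.1000 + 0.2400i → escape time 9
(row=3, col=0): c = -0.5100 + -0.0400i → escape time 9
(row=3, col=1): c = -0.2050 + -0.0400i → escape time 9
(row=3, col=2): c = 0.1000 + -0.0400i → escape time 9
(row=4, col=0): c = -0.5100 + -0.3200i → escape time 9
(row=4, col=1): c = -0.2050 + -0.3200i → escape time 9
(row=4, col=2): c = 0.1000 + -0.3200i → escape time 9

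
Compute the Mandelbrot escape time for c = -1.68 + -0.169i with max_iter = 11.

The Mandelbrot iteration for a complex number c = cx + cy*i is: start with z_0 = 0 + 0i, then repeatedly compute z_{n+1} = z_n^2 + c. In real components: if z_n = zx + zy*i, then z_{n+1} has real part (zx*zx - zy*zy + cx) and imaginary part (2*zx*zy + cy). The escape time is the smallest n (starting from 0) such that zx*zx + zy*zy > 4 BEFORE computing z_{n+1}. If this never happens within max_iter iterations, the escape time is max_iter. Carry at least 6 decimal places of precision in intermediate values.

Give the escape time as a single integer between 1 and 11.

z_0 = 0 + 0i, c = -1.6800 + -0.1690i
Iter 1: z = -1.6800 + -0.1690i, |z|^2 = 2.8510
Iter 2: z = 1.1138 + 0.3988i, |z|^2 = 1.3997
Iter 3: z = -0.5984 + 0.7195i, |z|^2 = 0.8758
Iter 4: z = -1.8395 + -1.0301i, |z|^2 = 4.4451
Escaped at iteration 4

Answer: 4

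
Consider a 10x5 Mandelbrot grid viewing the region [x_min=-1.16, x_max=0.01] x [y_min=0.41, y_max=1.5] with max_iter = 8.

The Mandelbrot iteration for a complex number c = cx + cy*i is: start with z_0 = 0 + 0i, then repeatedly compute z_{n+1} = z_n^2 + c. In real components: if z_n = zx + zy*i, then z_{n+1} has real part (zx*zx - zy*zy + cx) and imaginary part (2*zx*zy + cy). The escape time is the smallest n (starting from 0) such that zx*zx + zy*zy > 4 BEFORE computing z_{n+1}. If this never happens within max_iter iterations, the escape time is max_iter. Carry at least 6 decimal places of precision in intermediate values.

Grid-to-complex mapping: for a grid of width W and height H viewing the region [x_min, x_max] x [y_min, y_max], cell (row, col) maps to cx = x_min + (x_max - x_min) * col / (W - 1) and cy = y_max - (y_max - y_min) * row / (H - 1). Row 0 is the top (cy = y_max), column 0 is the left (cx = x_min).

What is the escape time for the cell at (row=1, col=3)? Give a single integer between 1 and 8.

Answer: 3

Derivation:
z_0 = 0 + 0i, c = -0.7700 + 1.2275i
Iter 1: z = -0.7700 + 1.2275i, |z|^2 = 2.0997
Iter 2: z = -1.6839 + -0.6629i, |z|^2 = 3.2747
Iter 3: z = 1.6260 + 3.4598i, |z|^2 = 14.6140
Escaped at iteration 3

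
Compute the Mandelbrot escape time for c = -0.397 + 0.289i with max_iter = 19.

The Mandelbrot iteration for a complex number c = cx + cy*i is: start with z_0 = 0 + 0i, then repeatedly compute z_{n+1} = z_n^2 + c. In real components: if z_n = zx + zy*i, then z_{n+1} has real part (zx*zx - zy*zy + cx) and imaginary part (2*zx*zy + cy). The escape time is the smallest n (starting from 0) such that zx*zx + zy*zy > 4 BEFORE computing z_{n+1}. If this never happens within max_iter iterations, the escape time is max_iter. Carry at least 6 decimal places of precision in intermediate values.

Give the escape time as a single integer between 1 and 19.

Answer: 19

Derivation:
z_0 = 0 + 0i, c = -0.3970 + 0.2890i
Iter 1: z = -0.3970 + 0.2890i, |z|^2 = 0.2411
Iter 2: z = -0.3229 + 0.0595i, |z|^2 = 0.1078
Iter 3: z = -0.2963 + 0.2506i, |z|^2 = 0.1506
Iter 4: z = -0.3720 + 0.1405i, |z|^2 = 0.1581
Iter 5: z = -0.2784 + 0.1844i, |z|^2 = 0.1115
Iter 6: z = -0.3535 + 0.1863i, |z|^2 = 0.1597
Iter 7: z = -0.3067 + 0.1573i, |z|^2 = 0.1188
Iter 8: z = -0.3276 + 0.1925i, |z|^2 = 0.1444
Iter 9: z = -0.3267 + 0.1628i, |z|^2 = 0.1333
Iter 10: z = -0.3168 + 0.1826i, |z|^2 = 0.1337
Iter 11: z = -0.3300 + 0.1733i, |z|^2 = 0.1389
Iter 12: z = -0.3181 + 0.1746i, |z|^2 = 0.1317
Iter 13: z = -0.3263 + 0.1779i, |z|^2 = 0.1381
Iter 14: z = -0.3222 + 0.1729i, |z|^2 = 0.1337
Iter 15: z = -0.3231 + 0.1776i, |z|^2 = 0.1359
Iter 16: z = -0.3241 + 0.1743i, |z|^2 = 0.1354
Iter 17: z = -0.3223 + 0.1760i, |z|^2 = 0.1349
Iter 18: z = -0.3241 + 0.1755i, |z|^2 = 0.1359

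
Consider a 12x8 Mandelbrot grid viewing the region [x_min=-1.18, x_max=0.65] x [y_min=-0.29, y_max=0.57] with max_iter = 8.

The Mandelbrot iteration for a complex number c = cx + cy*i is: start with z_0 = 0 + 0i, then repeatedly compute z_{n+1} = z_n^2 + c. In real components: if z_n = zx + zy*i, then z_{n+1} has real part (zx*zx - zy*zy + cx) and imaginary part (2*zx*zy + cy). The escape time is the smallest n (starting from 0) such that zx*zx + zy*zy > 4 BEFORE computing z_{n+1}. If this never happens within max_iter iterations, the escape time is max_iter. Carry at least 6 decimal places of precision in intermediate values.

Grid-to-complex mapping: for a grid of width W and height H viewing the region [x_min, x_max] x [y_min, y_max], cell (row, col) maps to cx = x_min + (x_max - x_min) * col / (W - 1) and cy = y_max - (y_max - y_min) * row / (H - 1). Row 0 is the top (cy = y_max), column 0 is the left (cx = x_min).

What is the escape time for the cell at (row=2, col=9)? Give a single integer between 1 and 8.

z_0 = 0 + 0i, c = 0.3173 + 0.3243i
Iter 1: z = 0.3173 + 0.3243i, |z|^2 = 0.2058
Iter 2: z = 0.3128 + 0.5301i, |z|^2 = 0.3788
Iter 3: z = 0.1341 + 0.6559i, |z|^2 = 0.4481
Iter 4: z = -0.0949 + 0.5002i, |z|^2 = 0.2592
Iter 5: z = 0.0760 + 0.2293i, |z|^2 = 0.0584
Iter 6: z = 0.2705 + 0.3592i, |z|^2 = 0.2021
Iter 7: z = 0.2614 + 0.5186i, |z|^2 = 0.3372

Answer: 8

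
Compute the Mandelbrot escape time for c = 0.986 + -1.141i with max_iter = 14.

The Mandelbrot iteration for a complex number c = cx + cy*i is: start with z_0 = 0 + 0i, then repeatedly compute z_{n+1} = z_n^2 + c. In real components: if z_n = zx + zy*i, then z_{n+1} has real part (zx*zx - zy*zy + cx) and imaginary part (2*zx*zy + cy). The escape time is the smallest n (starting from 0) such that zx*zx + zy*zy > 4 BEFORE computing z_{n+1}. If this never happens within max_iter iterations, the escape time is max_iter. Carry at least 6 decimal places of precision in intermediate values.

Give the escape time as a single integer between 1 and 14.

Answer: 2

Derivation:
z_0 = 0 + 0i, c = 0.9860 + -1.1410i
Iter 1: z = 0.9860 + -1.1410i, |z|^2 = 2.2741
Iter 2: z = 0.6563 + -3.3911i, |z|^2 = 11.9300
Escaped at iteration 2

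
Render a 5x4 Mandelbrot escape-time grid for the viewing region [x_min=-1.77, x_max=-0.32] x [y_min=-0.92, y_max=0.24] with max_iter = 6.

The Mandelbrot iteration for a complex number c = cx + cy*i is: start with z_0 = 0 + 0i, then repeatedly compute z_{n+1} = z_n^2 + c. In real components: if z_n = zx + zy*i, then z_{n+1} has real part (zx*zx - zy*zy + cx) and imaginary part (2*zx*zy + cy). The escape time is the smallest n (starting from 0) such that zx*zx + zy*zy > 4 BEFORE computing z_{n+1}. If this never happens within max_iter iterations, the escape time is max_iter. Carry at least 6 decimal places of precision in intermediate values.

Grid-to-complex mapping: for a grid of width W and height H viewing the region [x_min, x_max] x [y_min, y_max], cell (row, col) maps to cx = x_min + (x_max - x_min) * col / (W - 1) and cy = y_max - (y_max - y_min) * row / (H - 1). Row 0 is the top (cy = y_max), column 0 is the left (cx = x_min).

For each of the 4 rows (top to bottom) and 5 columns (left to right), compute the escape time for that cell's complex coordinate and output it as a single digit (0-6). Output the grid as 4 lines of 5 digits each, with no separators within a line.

Answer: 45666
46666
33566
23345

Derivation:
(row=0, col=0): c = -1.7700 + 0.2400i → escape time 4
(row=0, col=1): c = -1.4075 + 0.2400i → escape time 5
(row=0, col=2): c = -1.0450 + 0.2400i → escape time 6
(row=0, col=3): c = -0.6825 + 0.2400i → escape time 6
(row=0, col=4): c = -0.3200 + 0.2400i → escape time 6
(row=1, col=0): c = -1.7700 + -0.1467i → escape time 4
(row=1, col=1): c = -1.4075 + -0.1467i → escape time 6
(row=1, col=2): c = -1.0450 + -0.1467i → escape time 6
(row=1, col=3): c = -0.6825 + -0.1467i → escape time 6
(row=1, col=4): c = -0.3200 + -0.1467i → escape time 6
(row=2, col=0): c = -1.7700 + -0.5333i → escape time 3
(row=2, col=1): c = -1.4075 + -0.5333i → escape time 3
(row=2, col=2): c = -1.0450 + -0.5333i → escape time 5
(row=2, col=3): c = -0.6825 + -0.5333i → escape time 6
(row=2, col=4): c = -0.3200 + -0.5333i → escape time 6
(row=3, col=0): c = -1.7700 + -0.9200i → escape time 2
(row=3, col=1): c = -1.4075 + -0.9200i → escape time 3
(row=3, col=2): c = -1.0450 + -0.9200i → escape time 3
(row=3, col=3): c = -0.6825 + -0.9200i → escape time 4
(row=3, col=4): c = -0.3200 + -0.9200i → escape time 5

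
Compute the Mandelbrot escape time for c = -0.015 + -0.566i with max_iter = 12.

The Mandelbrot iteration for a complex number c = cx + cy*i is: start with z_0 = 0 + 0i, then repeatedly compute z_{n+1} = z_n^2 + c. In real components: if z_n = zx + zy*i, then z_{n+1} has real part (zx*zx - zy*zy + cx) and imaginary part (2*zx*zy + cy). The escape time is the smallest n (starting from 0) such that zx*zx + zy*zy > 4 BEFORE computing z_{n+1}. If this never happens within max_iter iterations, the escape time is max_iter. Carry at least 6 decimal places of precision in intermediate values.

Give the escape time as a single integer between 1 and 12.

Answer: 12

Derivation:
z_0 = 0 + 0i, c = -0.0150 + -0.5660i
Iter 1: z = -0.0150 + -0.5660i, |z|^2 = 0.3206
Iter 2: z = -0.3351 + -0.5490i, |z|^2 = 0.4137
Iter 3: z = -0.2041 + -0.1980i, |z|^2 = 0.0809
Iter 4: z = -0.0125 + -0.4852i, |z|^2 = 0.2355
Iter 5: z = -0.2502 + -0.5538i, |z|^2 = 0.3693
Iter 6: z = -0.2591 + -0.2888i, |z|^2 = 0.1506
Iter 7: z = -0.0313 + -0.4163i, |z|^2 = 0.1743
Iter 8: z = -0.1873 + -0.5399i, |z|^2 = 0.3266
Iter 9: z = -0.2714 + -0.3637i, |z|^2 = 0.2060
Iter 10: z = -0.0736 + -0.3686i, |z|^2 = 0.1413
Iter 11: z = -0.1454 + -0.5118i, |z|^2 = 0.2830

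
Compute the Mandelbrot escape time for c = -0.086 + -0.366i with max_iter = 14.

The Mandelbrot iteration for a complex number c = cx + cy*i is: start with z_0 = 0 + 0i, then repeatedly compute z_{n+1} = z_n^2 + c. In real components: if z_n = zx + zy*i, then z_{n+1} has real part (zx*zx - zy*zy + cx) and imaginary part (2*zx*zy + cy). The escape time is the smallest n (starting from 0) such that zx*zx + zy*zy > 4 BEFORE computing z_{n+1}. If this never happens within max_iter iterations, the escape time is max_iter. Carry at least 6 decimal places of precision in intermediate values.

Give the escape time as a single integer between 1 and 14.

Answer: 14

Derivation:
z_0 = 0 + 0i, c = -0.0860 + -0.3660i
Iter 1: z = -0.0860 + -0.3660i, |z|^2 = 0.1414
Iter 2: z = -0.2126 + -0.3030i, |z|^2 = 0.1370
Iter 3: z = -0.1327 + -0.2372i, |z|^2 = 0.0738
Iter 4: z = -0.1247 + -0.3031i, |z|^2 = 0.1074
Iter 5: z = -0.1623 + -0.2904i, |z|^2 = 0.1107
Iter 6: z = -0.1440 + -0.2717i, |z|^2 = 0.0946
Iter 7: z = -0.1391 + -0.2877i, |z|^2 = 0.1021
Iter 8: z = -0.1494 + -0.2860i, |z|^2 = 0.1041
Iter 9: z = -0.1454 + -0.2805i, |z|^2 = 0.0998
Iter 10: z = -0.1435 + -0.2844i, |z|^2 = 0.1015
Iter 11: z = -0.1463 + -0.2844i, |z|^2 = 0.1023
Iter 12: z = -0.1455 + -0.2828i, |z|^2 = 0.1011
Iter 13: z = -0.1448 + -0.2837i, |z|^2 = 0.1015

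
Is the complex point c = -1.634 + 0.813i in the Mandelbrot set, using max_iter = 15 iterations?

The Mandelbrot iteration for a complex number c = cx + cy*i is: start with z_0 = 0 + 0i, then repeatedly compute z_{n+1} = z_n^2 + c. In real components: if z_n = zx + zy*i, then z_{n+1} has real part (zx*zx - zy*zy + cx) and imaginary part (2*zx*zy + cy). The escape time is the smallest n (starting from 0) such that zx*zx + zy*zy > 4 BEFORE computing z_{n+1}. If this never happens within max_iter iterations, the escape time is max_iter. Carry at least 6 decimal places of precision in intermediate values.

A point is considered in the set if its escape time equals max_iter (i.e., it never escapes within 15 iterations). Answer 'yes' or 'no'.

Answer: no

Derivation:
z_0 = 0 + 0i, c = -1.6340 + 0.8130i
Iter 1: z = -1.6340 + 0.8130i, |z|^2 = 3.3309
Iter 2: z = 0.3750 + -1.8439i, |z|^2 = 3.5405
Iter 3: z = -4.8933 + -0.5699i, |z|^2 = 24.2691
Escaped at iteration 3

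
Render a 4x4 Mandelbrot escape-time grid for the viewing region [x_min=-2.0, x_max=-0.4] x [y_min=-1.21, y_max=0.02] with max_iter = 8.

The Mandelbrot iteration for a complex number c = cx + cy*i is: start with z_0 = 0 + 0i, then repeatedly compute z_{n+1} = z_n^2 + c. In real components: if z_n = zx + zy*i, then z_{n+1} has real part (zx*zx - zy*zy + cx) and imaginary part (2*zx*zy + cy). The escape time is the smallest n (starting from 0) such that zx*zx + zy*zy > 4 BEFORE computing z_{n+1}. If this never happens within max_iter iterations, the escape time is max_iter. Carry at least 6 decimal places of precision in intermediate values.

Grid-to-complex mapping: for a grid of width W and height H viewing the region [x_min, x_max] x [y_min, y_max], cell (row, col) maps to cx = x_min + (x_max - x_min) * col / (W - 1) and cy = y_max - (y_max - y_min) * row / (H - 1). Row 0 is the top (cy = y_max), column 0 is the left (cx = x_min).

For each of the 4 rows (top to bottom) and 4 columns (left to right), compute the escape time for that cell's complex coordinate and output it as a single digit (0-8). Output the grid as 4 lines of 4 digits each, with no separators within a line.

(row=0, col=0): c = -2.0000 + 0.0200i → escape time 1
(row=0, col=1): c = -1.4667 + 0.0200i → escape time 8
(row=0, col=2): c = -0.9333 + 0.0200i → escape time 8
(row=0, col=3): c = -0.4000 + 0.0200i → escape time 8
(row=1, col=0): c = -2.0000 + -0.3900i → escape time 1
(row=1, col=1): c = -1.4667 + -0.3900i → escape time 4
(row=1, col=2): c = -0.9333 + -0.3900i → escape time 7
(row=1, col=3): c = -0.4000 + -0.3900i → escape time 8
(row=2, col=0): c = -2.0000 + -0.8000i → escape time 1
(row=2, col=1): c = -1.4667 + -0.8000i → escape time 3
(row=2, col=2): c = -0.9333 + -0.8000i → escape time 4
(row=2, col=3): c = -0.4000 + -0.8000i → escape time 6
(row=3, col=0): c = -2.0000 + -1.2100i → escape time 1
(row=3, col=1): c = -1.4667 + -1.2100i → escape time 2
(row=3, col=2): c = -0.9333 + -1.2100i → escape time 3
(row=3, col=3): c = -0.4000 + -1.2100i → escape time 3

Answer: 1888
1478
1346
1233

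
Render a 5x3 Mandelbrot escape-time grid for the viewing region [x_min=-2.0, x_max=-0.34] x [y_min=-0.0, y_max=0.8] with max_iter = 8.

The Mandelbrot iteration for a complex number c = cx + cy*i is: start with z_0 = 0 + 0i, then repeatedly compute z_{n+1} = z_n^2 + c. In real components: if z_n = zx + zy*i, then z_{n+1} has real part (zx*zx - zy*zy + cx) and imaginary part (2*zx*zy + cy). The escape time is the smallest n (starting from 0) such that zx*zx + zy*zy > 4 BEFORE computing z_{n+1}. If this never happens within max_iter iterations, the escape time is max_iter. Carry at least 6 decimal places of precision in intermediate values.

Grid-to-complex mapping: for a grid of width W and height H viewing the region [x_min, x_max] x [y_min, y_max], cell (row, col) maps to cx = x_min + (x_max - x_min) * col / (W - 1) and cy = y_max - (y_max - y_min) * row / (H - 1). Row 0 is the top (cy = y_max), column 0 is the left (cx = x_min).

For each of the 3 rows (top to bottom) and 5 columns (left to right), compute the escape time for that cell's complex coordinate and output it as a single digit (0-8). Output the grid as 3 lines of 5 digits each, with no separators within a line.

Answer: 13347
14788
88888

Derivation:
(row=0, col=0): c = -2.0000 + 0.8000i → escape time 1
(row=0, col=1): c = -1.5850 + 0.8000i → escape time 3
(row=0, col=2): c = -1.1700 + 0.8000i → escape time 3
(row=0, col=3): c = -0.7550 + 0.8000i → escape time 4
(row=0, col=4): c = -0.3400 + 0.8000i → escape time 7
(row=1, col=0): c = -2.0000 + 0.4000i → escape time 1
(row=1, col=1): c = -1.5850 + 0.4000i → escape time 4
(row=1, col=2): c = -1.1700 + 0.4000i → escape time 7
(row=1, col=3): c = -0.7550 + 0.4000i → escape time 8
(row=1, col=4): c = -0.3400 + 0.4000i → escape time 8
(row=2, col=0): c = -2.0000 + 0.0000i → escape time 8
(row=2, col=1): c = -1.5850 + 0.0000i → escape time 8
(row=2, col=2): c = -1.1700 + 0.0000i → escape time 8
(row=2, col=3): c = -0.7550 + 0.0000i → escape time 8
(row=2, col=4): c = -0.3400 + 0.0000i → escape time 8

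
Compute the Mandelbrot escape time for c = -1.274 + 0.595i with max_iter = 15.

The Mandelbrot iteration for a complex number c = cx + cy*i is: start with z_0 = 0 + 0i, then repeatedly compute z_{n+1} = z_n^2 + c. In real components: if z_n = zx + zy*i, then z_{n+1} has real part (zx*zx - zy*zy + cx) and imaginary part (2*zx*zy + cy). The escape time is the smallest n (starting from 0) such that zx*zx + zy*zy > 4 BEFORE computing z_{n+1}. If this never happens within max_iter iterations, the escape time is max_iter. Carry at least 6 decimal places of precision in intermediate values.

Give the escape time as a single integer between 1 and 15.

Answer: 3

Derivation:
z_0 = 0 + 0i, c = -1.2740 + 0.5950i
Iter 1: z = -1.2740 + 0.5950i, |z|^2 = 1.9771
Iter 2: z = -0.0049 + -0.9211i, |z|^2 = 0.8484
Iter 3: z = -2.1223 + 0.6041i, |z|^2 = 4.8692
Escaped at iteration 3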